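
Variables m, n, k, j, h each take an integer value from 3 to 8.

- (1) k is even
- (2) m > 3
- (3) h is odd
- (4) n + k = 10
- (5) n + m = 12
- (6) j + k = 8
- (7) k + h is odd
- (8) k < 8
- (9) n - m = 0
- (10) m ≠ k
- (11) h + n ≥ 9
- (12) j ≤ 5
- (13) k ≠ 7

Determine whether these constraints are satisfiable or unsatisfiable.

Try m = 6, n = 6, k = 4, j = 4, h = 5.
Check constraint 4: n + k = 10; constraint 5: n + m = 12. The remaining constraints are straightforward to verify.

Satisfiable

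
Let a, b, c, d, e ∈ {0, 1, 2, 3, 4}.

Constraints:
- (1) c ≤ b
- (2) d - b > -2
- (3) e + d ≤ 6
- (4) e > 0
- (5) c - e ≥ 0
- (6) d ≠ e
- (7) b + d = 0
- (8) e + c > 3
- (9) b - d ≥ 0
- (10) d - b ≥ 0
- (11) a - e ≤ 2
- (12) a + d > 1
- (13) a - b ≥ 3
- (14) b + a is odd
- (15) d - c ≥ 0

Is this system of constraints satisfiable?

Constraints 5, 9, 11, 13, and 15 give c − e ≥ 0, e − a ≥ -2, a − b ≥ 3, b − d ≥ 0, d − c ≥ 0.
Adding all 5 inequalities: the left sides telescope to 0, and the right sides sum to 0 + (-2) + 3 + 0 + 0 = 1. So 0 ≥ 1, which is false.

Unsatisfiable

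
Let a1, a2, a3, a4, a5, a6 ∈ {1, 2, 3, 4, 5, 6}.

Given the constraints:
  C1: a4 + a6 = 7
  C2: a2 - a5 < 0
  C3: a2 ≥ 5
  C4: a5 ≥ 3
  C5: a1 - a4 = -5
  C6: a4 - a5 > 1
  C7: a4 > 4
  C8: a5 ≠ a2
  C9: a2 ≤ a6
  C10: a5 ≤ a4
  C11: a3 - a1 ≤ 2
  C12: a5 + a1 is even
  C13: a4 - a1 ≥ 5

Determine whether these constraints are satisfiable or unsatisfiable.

Unsatisfiable

From constraints 4 and 10: a4 ≥ a5 ≥ 3. From constraints 3 and 9: a6 ≥ a2 ≥ 5. Hence a4 + a6 ≥ 8. But constraint 1 requires a4 + a6 = 7, and 7 < 8. Contradiction.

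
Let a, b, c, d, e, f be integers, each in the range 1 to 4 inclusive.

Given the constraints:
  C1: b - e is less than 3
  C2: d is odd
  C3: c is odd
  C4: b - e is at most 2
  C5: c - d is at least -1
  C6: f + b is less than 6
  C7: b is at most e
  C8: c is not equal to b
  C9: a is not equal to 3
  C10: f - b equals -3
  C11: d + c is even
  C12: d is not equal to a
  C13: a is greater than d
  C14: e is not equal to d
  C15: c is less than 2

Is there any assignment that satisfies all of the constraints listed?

Satisfiable

The assignment a = 4, b = 4, c = 1, d = 1, e = 4, f = 1 works:
  constraint 1 holds since b - e = 0.
  constraint 4 holds since b - e = 0.
  constraint 5 holds since c - d = 0.
The rest check out directly.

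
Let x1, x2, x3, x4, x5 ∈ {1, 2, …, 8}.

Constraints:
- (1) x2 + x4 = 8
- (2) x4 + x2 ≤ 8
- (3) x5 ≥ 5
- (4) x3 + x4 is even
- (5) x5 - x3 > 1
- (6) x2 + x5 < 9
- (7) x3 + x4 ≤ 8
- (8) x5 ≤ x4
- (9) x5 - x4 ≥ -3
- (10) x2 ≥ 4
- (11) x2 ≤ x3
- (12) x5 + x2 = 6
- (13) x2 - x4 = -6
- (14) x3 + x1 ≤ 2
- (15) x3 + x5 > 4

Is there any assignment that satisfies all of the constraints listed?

From constraints 10 and 11: x3 ≥ x2 ≥ 4. From constraints 3 and 8: x4 ≥ x5 ≥ 5. Hence x3 + x4 ≥ 9. But constraint 7 requires x3 + x4 ≤ 8, and 8 < 9. Contradiction.

Unsatisfiable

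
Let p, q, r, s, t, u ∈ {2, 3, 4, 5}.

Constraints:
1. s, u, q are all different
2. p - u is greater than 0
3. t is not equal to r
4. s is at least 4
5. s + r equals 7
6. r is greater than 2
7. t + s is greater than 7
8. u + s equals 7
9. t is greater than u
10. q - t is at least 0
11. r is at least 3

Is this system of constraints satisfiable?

Satisfiable

Setting (p, q, r, s, t, u) = (5, 5, 3, 4, 5, 3) satisfies everything: constraint 2: p - u = 2; constraint 5: s + r = 7, and the others follow.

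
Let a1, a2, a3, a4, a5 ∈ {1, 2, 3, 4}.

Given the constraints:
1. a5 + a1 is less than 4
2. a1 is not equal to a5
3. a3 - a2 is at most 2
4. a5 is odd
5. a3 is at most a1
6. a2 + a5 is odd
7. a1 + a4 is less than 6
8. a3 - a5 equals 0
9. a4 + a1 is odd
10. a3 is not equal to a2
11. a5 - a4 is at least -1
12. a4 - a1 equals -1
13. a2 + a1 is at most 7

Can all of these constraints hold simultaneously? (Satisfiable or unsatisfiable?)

Satisfiable

Take a1 = 2, a2 = 2, a3 = 1, a4 = 1, a5 = 1. Then constraint 1: a5 + a1 = 3; constraint 3: a3 - a2 = -1; constraint 7: a1 + a4 = 3, and every other listed constraint is also met.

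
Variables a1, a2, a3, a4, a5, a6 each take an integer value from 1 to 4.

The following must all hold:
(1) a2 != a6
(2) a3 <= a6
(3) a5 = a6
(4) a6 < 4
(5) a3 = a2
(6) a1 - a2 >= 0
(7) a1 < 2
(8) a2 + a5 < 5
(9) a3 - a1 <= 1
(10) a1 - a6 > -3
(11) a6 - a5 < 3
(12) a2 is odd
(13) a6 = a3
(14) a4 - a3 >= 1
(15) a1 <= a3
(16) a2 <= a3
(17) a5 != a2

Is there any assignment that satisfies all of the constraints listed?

Unsatisfiable

From constraints 3, 5, and 13, a5 = a6 = a3 = a2, so a5 = a2. But constraint 17 says a5 ≠ a2. Contradiction.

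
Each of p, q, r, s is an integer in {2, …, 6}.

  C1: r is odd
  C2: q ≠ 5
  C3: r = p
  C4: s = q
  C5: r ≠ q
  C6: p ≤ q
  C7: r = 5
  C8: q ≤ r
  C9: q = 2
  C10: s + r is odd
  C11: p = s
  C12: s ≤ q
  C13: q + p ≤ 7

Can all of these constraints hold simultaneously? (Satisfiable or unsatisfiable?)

Unsatisfiable

Constraint 7 fixes r = 5 and constraint 9 fixes q = 2. Constraints 3, 4, and 11 give r = p = s = q, so r = q. But 5 ≠ 2 — contradiction.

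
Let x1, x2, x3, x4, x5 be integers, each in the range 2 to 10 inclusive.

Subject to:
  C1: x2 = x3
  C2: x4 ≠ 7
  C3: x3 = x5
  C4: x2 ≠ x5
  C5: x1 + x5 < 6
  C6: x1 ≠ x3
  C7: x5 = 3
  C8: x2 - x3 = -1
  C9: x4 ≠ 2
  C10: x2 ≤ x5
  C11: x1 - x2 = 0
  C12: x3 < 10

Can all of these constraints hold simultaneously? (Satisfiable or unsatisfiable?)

From constraints 1 and 3, x2 = x3 = x5, so x2 = x5. But constraint 4 says x2 ≠ x5. Contradiction.

Unsatisfiable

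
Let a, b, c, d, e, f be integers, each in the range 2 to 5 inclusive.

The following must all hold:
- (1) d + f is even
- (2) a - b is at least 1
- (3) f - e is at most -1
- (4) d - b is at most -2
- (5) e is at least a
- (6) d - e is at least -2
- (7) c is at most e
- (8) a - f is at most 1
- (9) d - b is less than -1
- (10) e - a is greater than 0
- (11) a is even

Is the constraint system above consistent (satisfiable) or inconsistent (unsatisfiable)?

Unsatisfiable

Constraints 2, 3, 4, 6, and 8 give a − b ≥ 1, b − d ≥ 2, d − e ≥ -2, e − f ≥ 1, f − a ≥ -1.
Adding all 5 inequalities: the left sides telescope to 0, and the right sides sum to 1 + 2 + (-2) + 1 + (-1) = 1. So 0 ≥ 1, which is false.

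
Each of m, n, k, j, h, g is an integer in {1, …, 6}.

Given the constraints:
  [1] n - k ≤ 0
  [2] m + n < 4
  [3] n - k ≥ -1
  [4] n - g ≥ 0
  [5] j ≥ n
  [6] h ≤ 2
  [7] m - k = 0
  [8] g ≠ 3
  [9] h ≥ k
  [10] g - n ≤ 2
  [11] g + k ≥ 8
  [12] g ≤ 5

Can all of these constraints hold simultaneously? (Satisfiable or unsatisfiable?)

Unsatisfiable

From constraint 12: g ≤ 5. From constraints 6 and 9: k ≤ h ≤ 2. Hence g + k ≤ 7. But constraint 11 requires g + k ≥ 8, and 8 > 7. Contradiction.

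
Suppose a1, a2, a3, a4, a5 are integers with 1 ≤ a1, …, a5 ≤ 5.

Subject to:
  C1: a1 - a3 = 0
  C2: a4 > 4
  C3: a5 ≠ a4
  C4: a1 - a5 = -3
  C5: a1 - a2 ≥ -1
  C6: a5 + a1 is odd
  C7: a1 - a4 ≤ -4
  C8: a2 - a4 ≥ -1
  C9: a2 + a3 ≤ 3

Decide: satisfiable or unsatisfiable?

Constraints 5, 7, and 8 give a1 − a2 ≥ -1, a2 − a4 ≥ -1, a4 − a1 ≥ 4.
Adding all 3 inequalities: the left sides telescope to 0, and the right sides sum to (-1) + (-1) + 4 = 2. So 0 ≥ 2, which is false.

Unsatisfiable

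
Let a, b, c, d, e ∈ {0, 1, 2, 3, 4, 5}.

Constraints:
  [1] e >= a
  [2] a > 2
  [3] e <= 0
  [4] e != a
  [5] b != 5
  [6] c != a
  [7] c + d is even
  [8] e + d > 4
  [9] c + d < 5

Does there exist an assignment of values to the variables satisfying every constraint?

From constraint 2: a ≥ 3. From constraints 1 and 3: a ≤ e and e ≤ 0, so a ≤ 0. But 0 < 3, so no value of a works.

Unsatisfiable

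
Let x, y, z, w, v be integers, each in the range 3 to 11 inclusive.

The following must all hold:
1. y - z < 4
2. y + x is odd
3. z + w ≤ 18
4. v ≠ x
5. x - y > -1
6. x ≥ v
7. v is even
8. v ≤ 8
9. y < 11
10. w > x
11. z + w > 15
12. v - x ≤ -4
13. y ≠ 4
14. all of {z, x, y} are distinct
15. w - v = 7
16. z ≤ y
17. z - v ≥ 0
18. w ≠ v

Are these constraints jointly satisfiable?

Satisfiable

The assignment x = 9, y = 8, z = 6, w = 11, v = 4 works:
  constraint 1 holds since y - z = 2.
  constraint 3 holds since z + w = 17.
  constraint 5 holds since x - y = 1.
The rest check out directly.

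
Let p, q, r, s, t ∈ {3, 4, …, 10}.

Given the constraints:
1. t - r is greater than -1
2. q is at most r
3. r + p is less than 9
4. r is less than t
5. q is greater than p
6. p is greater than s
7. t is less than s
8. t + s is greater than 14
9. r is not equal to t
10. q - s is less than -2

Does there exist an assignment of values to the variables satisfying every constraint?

Constraints 2, 4, 5, 6, and 7 give t < s, s < p, p < q, q ≤ r, r < t. Chaining: t < s < p < q ≤ r < t, which forces t < t — impossible.

Unsatisfiable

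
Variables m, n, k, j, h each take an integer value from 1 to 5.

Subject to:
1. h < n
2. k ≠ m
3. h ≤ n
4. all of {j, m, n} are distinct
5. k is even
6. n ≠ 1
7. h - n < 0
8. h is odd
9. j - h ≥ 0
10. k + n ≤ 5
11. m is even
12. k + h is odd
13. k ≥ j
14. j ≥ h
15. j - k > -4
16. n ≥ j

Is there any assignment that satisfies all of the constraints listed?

Satisfiable

The assignment m = 4, n = 3, k = 2, j = 1, h = 1 works:
  constraint 7 holds since h - n = -2.
  constraint 9 holds since j - h = 0.
  constraint 10 holds since k + n = 5.
The rest check out directly.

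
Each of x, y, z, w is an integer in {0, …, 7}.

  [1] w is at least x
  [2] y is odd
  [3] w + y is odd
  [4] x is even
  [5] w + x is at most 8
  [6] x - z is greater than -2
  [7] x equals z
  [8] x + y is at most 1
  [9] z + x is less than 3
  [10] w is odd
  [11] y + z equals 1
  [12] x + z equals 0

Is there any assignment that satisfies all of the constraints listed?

Unsatisfiable

Constraint 10 makes w odd and constraint 2 makes y odd, so w + y must be even. Constraint 3 says w + y is odd — contradiction.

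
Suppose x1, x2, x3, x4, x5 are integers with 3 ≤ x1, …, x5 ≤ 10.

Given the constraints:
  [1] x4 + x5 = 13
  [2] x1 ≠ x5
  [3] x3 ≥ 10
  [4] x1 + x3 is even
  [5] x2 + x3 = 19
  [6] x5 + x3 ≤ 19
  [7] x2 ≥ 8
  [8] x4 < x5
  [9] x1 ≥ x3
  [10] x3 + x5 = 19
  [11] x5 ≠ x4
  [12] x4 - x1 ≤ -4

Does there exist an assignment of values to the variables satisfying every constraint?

Satisfiable

The assignment x1 = 10, x2 = 9, x3 = 10, x4 = 4, x5 = 9 works:
  constraint 1 holds since x4 + x5 = 13.
  constraint 5 holds since x2 + x3 = 19.
The rest check out directly.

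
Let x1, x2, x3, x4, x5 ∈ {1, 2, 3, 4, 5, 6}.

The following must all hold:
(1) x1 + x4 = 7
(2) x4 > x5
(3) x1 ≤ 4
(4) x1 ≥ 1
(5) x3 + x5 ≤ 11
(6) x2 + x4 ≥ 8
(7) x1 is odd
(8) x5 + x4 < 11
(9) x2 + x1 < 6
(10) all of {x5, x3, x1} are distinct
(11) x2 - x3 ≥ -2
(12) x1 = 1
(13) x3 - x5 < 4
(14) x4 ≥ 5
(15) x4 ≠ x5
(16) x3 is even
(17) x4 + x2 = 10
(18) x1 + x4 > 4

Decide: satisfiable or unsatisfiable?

Try x1 = 1, x2 = 4, x3 = 6, x4 = 6, x5 = 4.
Check constraint 1: x1 + x4 = 7; constraint 5: x3 + x5 = 10; constraint 6: x2 + x4 = 10. The remaining constraints are straightforward to verify.

Satisfiable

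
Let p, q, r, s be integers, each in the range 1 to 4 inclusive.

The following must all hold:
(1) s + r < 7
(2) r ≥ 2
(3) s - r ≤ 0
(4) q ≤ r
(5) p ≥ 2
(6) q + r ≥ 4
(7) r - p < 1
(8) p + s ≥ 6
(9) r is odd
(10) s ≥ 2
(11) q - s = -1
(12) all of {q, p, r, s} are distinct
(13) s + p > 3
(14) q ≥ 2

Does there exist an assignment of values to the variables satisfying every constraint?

Constraints 2, 5, 10, and 14 confine each of q, p, r, s to the 3 values {2, …, 4} (the domain already gives each ≤ 4).
Constraint 12 requires all 4 of them to be distinct, but only 3 values are available — impossible by the pigeonhole principle.

Unsatisfiable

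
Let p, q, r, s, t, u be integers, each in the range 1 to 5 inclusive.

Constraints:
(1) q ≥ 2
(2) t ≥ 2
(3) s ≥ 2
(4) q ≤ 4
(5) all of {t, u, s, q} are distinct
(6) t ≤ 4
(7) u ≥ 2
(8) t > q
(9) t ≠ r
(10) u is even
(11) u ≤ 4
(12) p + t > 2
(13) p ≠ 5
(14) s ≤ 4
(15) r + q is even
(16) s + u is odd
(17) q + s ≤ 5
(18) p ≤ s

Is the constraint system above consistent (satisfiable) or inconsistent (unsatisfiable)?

Constraints 1, 2, 3, 4, 6, 7, 11, and 14 confine each of t, u, s, q to the 3 values {2, …, 4}.
Constraint 5 requires all 4 of them to be distinct, but only 3 values are available — impossible by the pigeonhole principle.

Unsatisfiable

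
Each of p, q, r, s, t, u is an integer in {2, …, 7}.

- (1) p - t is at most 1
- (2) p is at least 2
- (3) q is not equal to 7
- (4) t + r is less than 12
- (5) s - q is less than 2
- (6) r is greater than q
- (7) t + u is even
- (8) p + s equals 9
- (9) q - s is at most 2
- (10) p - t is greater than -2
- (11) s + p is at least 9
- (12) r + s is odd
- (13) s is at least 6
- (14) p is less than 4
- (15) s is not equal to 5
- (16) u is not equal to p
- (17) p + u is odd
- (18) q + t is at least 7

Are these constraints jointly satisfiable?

Satisfiable

Setting (p, q, r, s, t, u) = (3, 6, 7, 6, 2, 6) satisfies everything: constraint 1: p - t = 1; constraint 4: t + r = 9; constraint 5: s - q = 0, and the others follow.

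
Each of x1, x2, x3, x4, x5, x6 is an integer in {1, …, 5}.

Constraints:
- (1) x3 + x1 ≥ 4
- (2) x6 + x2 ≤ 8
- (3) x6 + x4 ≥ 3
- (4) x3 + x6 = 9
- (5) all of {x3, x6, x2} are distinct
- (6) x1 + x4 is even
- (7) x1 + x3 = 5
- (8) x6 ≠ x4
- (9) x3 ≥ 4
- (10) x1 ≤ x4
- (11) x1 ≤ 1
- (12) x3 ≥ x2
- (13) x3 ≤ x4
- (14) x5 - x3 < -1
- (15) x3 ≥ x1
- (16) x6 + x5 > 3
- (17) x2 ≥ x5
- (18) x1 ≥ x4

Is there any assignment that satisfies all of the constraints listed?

Unsatisfiable

From constraints 9 and 13: x4 ≥ x3 and x3 ≥ 4, so x4 ≥ 4. From constraints 11 and 18: x4 ≤ x1 and x1 ≤ 1, so x4 ≤ 1. But 1 < 4, so no value of x4 works.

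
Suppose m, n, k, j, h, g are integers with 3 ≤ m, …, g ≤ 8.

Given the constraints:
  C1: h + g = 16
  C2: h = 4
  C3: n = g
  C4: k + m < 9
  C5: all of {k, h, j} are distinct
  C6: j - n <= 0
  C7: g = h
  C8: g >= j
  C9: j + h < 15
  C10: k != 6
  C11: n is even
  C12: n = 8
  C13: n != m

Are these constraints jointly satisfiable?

Unsatisfiable

Constraint 12 fixes n = 8 and constraint 2 fixes h = 4. Constraints 3 and 7 give n = g = h, so n = h. But 8 ≠ 4 — contradiction.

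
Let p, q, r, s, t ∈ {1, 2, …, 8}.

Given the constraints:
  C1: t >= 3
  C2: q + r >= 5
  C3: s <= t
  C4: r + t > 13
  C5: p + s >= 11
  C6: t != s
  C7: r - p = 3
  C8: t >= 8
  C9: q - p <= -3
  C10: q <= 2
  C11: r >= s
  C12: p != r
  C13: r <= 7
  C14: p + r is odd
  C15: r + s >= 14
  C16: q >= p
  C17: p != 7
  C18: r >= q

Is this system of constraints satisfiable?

Unsatisfiable

From constraints 10 and 16: p ≤ q ≤ 2. From constraints 11 and 13: s ≤ r ≤ 7. Hence p + s ≤ 9. But constraint 5 requires p + s ≥ 11, and 11 > 9. Contradiction.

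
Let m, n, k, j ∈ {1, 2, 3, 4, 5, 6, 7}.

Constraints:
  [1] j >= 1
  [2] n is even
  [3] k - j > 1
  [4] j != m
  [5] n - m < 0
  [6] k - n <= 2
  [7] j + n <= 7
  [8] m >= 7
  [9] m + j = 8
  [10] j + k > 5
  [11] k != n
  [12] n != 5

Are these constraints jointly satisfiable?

Satisfiable

Try m = 7, n = 4, k = 5, j = 1.
Check constraint 3: k - j = 4; constraint 5: n - m = -3; constraint 6: k - n = 1. The remaining constraints are straightforward to verify.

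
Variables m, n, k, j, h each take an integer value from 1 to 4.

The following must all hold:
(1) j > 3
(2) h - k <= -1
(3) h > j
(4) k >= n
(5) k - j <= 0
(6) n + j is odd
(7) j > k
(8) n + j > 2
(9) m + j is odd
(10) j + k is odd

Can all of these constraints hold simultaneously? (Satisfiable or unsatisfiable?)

Constraints 2, 3, and 5 give k ≤ j, j < h, h < k. Chaining: k ≤ j < h < k, which forces k < k — impossible.

Unsatisfiable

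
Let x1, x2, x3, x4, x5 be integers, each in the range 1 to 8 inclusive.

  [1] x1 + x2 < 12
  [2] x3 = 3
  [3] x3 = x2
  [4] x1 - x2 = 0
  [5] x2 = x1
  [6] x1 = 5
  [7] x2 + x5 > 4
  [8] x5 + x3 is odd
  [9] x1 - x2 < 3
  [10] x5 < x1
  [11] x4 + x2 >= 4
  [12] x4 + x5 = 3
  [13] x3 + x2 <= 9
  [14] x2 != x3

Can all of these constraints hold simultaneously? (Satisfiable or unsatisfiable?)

Unsatisfiable

Constraint 2 fixes x3 = 3 and constraint 6 fixes x1 = 5. Constraints 3 and 5 give x3 = x2 = x1, so x3 = x1. But 3 ≠ 5 — contradiction.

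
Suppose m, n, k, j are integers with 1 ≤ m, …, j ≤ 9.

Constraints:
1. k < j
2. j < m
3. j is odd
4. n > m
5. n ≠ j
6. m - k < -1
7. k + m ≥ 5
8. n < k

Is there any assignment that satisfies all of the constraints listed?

Constraints 1, 2, 4, and 8 give k < j, j < m, m < n, n < k. Chaining: k < j < m < n < k, which forces k < k — impossible.

Unsatisfiable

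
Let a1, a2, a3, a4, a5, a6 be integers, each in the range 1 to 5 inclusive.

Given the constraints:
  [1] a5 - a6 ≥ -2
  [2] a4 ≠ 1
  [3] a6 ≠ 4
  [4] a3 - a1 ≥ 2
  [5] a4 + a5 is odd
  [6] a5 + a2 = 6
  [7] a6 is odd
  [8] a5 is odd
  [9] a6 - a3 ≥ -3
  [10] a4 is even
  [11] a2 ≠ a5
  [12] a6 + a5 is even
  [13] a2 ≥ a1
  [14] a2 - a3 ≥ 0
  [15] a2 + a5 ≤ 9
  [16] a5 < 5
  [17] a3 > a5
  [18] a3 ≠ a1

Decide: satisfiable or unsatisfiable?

Satisfiable

The assignment a1 = 1, a2 = 5, a3 = 4, a4 = 2, a5 = 1, a6 = 1 works:
  constraint 1 holds since a5 - a6 = 0.
  constraint 4 holds since a3 - a1 = 3.
  constraint 6 holds since a5 + a2 = 6.
The rest check out directly.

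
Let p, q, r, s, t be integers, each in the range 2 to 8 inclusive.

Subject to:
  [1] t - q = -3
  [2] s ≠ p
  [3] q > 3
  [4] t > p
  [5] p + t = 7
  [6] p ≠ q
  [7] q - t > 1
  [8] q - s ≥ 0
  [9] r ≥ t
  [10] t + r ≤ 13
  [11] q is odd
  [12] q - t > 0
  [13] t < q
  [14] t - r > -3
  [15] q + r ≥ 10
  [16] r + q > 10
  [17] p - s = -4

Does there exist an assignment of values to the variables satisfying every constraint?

Satisfiable

Try p = 3, q = 7, r = 6, s = 7, t = 4.
Check constraint 1: t - q = -3; constraint 5: p + t = 7; constraint 7: q - t = 3. The remaining constraints are straightforward to verify.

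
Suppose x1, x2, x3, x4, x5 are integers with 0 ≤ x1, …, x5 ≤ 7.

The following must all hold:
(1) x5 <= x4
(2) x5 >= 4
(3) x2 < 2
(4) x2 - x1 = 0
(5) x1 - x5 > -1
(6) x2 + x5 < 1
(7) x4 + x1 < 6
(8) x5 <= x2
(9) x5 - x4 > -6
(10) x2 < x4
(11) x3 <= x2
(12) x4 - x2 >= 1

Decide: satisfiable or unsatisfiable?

From constraints 2 and 8: x2 ≥ x5 and x5 ≥ 4, so x2 ≥ 4. From constraint 3: x2 ≤ 1. But 1 < 4, so no value of x2 works.

Unsatisfiable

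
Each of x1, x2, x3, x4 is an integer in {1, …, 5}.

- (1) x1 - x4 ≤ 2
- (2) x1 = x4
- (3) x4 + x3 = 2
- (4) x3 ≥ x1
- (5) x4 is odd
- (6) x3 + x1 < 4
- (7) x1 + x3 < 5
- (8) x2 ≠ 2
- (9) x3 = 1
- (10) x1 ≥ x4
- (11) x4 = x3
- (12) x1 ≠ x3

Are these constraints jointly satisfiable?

Unsatisfiable

From constraints 2 and 11, x1 = x4 = x3, so x1 = x3. But constraint 12 says x1 ≠ x3. Contradiction.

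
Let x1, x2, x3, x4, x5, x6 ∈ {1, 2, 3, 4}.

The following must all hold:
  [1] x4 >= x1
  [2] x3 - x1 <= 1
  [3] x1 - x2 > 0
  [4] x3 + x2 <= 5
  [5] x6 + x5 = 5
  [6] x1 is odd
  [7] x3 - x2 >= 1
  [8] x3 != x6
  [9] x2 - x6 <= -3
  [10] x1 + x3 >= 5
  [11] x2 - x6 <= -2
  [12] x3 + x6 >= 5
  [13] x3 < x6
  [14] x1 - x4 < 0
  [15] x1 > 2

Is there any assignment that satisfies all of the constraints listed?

The assignment x1 = 3, x2 = 1, x3 = 3, x4 = 4, x5 = 1, x6 = 4 works:
  constraint 2 holds since x3 - x1 = 0.
  constraint 3 holds since x1 - x2 = 2.
  constraint 4 holds since x3 + x2 = 4.
The rest check out directly.

Satisfiable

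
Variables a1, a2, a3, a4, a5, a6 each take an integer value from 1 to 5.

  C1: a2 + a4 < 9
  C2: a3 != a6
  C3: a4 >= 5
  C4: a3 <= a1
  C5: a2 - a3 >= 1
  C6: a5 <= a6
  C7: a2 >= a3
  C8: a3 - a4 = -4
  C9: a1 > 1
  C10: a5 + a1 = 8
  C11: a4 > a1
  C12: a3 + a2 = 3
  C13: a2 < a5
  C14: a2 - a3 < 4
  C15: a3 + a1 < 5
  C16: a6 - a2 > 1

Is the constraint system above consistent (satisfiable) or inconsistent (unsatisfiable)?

Satisfiable

Take a1 = 3, a2 = 2, a3 = 1, a4 = 5, a5 = 5, a6 = 5. Then constraint 1: a2 + a4 = 7; constraint 5: a2 - a3 = 1; constraint 8: a3 - a4 = -4, and every other listed constraint is also met.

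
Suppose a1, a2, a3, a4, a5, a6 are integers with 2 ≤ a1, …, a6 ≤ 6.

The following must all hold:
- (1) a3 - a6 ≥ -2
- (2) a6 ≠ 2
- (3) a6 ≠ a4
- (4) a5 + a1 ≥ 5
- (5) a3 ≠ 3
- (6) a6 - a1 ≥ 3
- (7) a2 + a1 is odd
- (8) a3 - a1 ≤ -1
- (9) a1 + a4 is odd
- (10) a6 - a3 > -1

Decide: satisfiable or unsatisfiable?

Unsatisfiable

Constraints 1, 6, and 8 give a1 − a3 ≥ 1, a3 − a6 ≥ -2, a6 − a1 ≥ 3.
Adding all 3 inequalities: the left sides telescope to 0, and the right sides sum to 1 + (-2) + 3 = 2. So 0 ≥ 2, which is false.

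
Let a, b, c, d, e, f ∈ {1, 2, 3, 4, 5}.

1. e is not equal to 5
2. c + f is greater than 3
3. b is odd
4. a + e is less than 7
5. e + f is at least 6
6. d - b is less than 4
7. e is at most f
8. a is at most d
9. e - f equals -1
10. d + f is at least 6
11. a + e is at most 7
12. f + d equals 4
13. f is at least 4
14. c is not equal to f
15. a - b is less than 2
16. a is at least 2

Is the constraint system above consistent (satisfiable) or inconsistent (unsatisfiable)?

From constraint 13: f ≥ 4. From constraints 8 and 16: d ≥ a ≥ 2. Hence f + d ≥ 6. But constraint 12 requires f + d = 4, and 4 < 6. Contradiction.

Unsatisfiable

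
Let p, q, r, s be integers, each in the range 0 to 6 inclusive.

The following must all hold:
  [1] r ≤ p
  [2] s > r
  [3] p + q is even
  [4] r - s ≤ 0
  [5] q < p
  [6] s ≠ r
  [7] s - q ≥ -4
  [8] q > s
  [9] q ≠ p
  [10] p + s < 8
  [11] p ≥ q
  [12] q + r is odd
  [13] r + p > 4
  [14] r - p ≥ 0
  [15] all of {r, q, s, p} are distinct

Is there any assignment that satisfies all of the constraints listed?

Unsatisfiable

Constraints 2, 5, 8, and 14 give r < s, s < q, q < p, p ≤ r. Chaining: r < s < q < p ≤ r, which forces r < r — impossible.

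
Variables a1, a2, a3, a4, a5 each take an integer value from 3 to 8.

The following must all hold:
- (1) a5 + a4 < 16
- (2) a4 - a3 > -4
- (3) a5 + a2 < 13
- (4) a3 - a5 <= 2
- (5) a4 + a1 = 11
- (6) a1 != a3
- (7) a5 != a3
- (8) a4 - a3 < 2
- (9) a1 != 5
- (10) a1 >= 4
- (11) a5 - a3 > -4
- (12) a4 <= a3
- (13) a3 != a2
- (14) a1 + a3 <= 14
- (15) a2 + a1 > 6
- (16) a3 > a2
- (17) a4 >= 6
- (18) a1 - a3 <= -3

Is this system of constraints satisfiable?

Satisfiable

The assignment a1 = 4, a2 = 4, a3 = 8, a4 = 7, a5 = 7 works:
  constraint 1 holds since a5 + a4 = 14.
  constraint 2 holds since a4 - a3 = -1.
The rest check out directly.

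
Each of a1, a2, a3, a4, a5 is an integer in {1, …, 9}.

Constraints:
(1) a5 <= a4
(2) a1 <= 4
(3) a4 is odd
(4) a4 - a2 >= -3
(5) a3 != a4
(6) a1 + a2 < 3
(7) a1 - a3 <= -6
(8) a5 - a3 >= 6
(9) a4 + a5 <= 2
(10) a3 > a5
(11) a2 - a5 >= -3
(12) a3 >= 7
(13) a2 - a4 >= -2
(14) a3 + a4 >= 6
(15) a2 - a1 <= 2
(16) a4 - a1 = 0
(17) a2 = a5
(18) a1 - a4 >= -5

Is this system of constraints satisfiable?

Constraints 4, 7, 8, 11, and 18 give a4 − a2 ≥ -3, a2 − a5 ≥ -3, a5 − a3 ≥ 6, a3 − a1 ≥ 6, a1 − a4 ≥ -5.
Adding all 5 inequalities: the left sides telescope to 0, and the right sides sum to (-3) + (-3) + 6 + 6 + (-5) = 1. So 0 ≥ 1, which is false.

Unsatisfiable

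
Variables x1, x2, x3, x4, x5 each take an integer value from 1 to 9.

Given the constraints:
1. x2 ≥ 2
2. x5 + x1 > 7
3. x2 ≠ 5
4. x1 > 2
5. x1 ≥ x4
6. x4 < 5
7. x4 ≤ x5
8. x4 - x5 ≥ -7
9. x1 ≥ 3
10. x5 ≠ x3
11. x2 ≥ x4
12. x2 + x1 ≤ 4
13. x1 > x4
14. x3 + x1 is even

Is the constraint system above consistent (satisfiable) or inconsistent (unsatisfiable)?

Unsatisfiable

From constraint 1: x2 ≥ 2. From constraint 9: x1 ≥ 3. Hence x2 + x1 ≥ 5. But constraint 12 requires x2 + x1 ≤ 4, and 4 < 5. Contradiction.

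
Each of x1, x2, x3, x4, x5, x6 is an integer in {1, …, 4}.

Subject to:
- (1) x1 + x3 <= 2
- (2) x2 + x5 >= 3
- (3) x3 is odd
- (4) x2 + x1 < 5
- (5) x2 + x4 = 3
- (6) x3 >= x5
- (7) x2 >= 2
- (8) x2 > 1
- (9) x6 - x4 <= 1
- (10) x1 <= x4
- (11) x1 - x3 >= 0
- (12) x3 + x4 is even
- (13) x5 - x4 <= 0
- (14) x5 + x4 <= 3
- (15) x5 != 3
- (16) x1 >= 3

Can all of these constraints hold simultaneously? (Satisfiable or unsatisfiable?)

Unsatisfiable

From constraint 7: x2 ≥ 2. From constraints 10 and 16: x4 ≥ x1 ≥ 3. Hence x2 + x4 ≥ 5. But constraint 5 requires x2 + x4 = 3, and 3 < 5. Contradiction.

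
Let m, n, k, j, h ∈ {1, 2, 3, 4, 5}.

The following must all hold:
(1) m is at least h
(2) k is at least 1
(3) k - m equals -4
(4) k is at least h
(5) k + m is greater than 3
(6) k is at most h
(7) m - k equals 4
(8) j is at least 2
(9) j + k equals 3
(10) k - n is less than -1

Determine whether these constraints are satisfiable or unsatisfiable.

Satisfiable

Try m = 5, n = 5, k = 1, j = 2, h = 1.
Check constraint 3: k - m = -4; constraint 5: k + m = 6; constraint 7: m - k = 4. The remaining constraints are straightforward to verify.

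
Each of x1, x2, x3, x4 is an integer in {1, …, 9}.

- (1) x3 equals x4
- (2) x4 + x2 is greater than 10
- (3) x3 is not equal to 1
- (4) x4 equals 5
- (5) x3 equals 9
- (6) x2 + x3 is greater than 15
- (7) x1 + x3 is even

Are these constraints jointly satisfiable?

Constraint 5 fixes x3 = 9 and constraint 4 fixes x4 = 5, but constraint 1 requires x3 = x4. Since 9 ≠ 5, contradiction.

Unsatisfiable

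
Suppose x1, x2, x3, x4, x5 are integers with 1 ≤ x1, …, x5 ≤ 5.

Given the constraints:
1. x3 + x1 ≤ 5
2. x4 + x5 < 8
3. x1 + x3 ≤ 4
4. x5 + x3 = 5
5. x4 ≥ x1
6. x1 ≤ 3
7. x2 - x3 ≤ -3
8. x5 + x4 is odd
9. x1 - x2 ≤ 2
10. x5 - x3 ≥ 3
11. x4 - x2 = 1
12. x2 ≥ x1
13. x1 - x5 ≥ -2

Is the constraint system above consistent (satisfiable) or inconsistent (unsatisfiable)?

Constraints 7, 9, 10, and 13 give x2 − x1 ≥ -2, x1 − x5 ≥ -2, x5 − x3 ≥ 3, x3 − x2 ≥ 3.
Adding all 4 inequalities: the left sides telescope to 0, and the right sides sum to (-2) + (-2) + 3 + 3 = 2. So 0 ≥ 2, which is false.

Unsatisfiable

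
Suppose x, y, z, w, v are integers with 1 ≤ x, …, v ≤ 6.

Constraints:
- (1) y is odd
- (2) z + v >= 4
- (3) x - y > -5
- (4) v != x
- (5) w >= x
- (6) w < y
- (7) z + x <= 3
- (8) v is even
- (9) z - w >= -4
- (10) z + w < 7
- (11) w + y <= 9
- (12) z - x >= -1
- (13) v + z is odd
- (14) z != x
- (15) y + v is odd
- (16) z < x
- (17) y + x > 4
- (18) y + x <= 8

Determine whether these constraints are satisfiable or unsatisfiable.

Satisfiable

One satisfying assignment is x = 2, y = 5, z = 1, w = 4, v = 4.
For the less obvious constraints — constraint 2: z + v = 5; constraint 3: x - y = -3 — and the others hold by inspection.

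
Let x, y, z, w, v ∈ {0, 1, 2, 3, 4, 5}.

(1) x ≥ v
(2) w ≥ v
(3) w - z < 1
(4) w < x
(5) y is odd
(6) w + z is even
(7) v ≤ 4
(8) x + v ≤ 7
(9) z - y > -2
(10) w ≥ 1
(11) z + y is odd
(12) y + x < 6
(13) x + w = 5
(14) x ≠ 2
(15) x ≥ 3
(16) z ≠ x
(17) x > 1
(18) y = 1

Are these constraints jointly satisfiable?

Satisfiable

One satisfying assignment is x = 3, y = 1, z = 2, w = 2, v = 1.
For the less obvious constraints — constraint 3: w - z = 0; constraint 8: x + v = 4 — and the others hold by inspection.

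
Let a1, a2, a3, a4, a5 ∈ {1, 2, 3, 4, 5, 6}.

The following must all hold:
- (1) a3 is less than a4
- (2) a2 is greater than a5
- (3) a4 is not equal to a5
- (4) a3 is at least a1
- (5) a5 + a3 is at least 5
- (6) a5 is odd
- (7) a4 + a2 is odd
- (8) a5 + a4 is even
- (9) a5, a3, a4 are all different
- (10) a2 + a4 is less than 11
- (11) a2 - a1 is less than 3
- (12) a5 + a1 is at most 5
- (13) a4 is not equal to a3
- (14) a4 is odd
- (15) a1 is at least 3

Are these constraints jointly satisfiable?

Try a1 = 3, a2 = 4, a3 = 4, a4 = 5, a5 = 1.
Check constraint 5: a5 + a3 = 5; constraint 10: a2 + a4 = 9. The remaining constraints are straightforward to verify.

Satisfiable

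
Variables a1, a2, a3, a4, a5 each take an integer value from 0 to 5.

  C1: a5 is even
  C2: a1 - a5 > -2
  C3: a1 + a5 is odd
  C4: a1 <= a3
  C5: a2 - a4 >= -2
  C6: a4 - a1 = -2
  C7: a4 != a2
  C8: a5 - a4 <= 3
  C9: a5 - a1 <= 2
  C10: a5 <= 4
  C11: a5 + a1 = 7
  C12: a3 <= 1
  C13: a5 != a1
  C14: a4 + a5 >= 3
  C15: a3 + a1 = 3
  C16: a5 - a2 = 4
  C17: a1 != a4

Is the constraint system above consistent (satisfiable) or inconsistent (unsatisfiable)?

Unsatisfiable

From constraint 10: a5 ≤ 4. From constraints 4 and 12: a1 ≤ a3 ≤ 1. Hence a5 + a1 ≤ 5. But constraint 11 requires a5 + a1 = 7, and 7 > 5. Contradiction.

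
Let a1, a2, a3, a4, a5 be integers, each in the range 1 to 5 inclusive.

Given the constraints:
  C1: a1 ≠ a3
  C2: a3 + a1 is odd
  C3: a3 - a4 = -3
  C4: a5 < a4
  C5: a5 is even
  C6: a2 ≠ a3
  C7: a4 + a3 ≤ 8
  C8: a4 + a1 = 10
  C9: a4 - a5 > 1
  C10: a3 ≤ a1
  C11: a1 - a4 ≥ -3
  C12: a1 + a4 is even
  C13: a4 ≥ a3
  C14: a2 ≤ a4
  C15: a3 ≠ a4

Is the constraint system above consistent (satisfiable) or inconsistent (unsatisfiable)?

Satisfiable

Try a1 = 5, a2 = 5, a3 = 2, a4 = 5, a5 = 2.
Check constraint 3: a3 - a4 = -3; constraint 7: a4 + a3 = 7. The remaining constraints are straightforward to verify.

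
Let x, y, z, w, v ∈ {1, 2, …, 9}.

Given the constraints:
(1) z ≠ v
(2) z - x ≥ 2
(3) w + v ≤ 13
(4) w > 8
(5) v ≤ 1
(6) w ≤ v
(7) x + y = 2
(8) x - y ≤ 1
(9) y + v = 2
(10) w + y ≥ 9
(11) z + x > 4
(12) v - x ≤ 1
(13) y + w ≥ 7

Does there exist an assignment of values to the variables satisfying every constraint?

Unsatisfiable

From constraint 4: w ≥ 9. From constraints 5 and 6: w ≤ v and v ≤ 1, so w ≤ 1. But 1 < 9, so no value of w works.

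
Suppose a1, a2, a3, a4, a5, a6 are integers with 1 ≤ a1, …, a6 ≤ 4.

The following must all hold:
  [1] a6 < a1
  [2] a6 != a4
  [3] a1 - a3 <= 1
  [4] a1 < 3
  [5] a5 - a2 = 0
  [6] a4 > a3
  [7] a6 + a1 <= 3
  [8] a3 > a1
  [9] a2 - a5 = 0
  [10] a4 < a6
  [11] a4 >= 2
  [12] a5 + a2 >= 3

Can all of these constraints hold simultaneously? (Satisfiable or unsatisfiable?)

Unsatisfiable

Constraints 1, 6, 8, and 10 give a4 < a6, a6 < a1, a1 < a3, a3 < a4. Chaining: a4 < a6 < a1 < a3 < a4, which forces a4 < a4 — impossible.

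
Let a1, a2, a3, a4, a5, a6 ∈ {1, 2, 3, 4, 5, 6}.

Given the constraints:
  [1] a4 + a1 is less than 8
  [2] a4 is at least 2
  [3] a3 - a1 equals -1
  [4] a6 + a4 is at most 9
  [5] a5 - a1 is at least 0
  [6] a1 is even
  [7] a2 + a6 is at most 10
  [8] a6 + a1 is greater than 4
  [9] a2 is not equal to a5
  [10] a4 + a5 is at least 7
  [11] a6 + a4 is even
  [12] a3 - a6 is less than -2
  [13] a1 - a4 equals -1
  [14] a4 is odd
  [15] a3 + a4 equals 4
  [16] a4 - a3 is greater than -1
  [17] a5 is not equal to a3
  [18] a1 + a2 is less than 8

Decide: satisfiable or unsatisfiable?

Try a1 = 2, a2 = 3, a3 = 1, a4 = 3, a5 = 4, a6 = 5.
Check constraint 1: a4 + a1 = 5; constraint 3: a3 - a1 = -1. The remaining constraints are straightforward to verify.

Satisfiable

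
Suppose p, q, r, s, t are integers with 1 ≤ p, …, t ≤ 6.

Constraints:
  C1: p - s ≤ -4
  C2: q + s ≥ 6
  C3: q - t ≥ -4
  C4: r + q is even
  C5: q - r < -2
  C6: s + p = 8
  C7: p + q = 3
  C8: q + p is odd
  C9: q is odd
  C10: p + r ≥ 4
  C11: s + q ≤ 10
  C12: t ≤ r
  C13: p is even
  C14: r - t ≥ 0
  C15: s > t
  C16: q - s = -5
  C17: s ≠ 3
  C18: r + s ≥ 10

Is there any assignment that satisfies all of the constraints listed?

Setting (p, q, r, s, t) = (2, 1, 5, 6, 4) satisfies everything: constraint 1: p - s = -4; constraint 2: q + s = 7; constraint 3: q - t = -3, and the others follow.

Satisfiable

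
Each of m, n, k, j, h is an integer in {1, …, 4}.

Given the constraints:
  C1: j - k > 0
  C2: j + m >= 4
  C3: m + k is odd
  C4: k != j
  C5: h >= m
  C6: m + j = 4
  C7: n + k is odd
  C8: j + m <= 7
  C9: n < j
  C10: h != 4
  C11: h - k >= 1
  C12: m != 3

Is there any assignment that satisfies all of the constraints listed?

Satisfiable

Try m = 1, n = 1, k = 2, j = 3, h = 3.
Check constraint 1: j - k = 1; constraint 2: j + m = 4. The remaining constraints are straightforward to verify.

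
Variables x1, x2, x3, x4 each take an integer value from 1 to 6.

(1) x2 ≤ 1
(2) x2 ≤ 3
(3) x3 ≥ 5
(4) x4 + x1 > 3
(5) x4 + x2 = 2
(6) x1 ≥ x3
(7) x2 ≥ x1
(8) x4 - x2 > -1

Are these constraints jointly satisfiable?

Unsatisfiable

From constraints 3 and 6: x1 ≥ x3 and x3 ≥ 5, so x1 ≥ 5. From constraints 2 and 7: x1 ≤ x2 and x2 ≤ 3, so x1 ≤ 3. But 3 < 5, so no value of x1 works.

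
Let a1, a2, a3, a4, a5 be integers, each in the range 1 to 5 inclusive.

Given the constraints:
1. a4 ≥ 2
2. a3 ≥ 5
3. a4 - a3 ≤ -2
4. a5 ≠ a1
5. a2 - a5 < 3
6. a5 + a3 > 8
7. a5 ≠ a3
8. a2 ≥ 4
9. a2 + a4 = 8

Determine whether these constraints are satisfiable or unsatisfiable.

Satisfiable

Try a1 = 1, a2 = 5, a3 = 5, a4 = 3, a5 = 4.
Check constraint 3: a4 - a3 = -2; constraint 5: a2 - a5 = 1; constraint 6: a5 + a3 = 9. The remaining constraints are straightforward to verify.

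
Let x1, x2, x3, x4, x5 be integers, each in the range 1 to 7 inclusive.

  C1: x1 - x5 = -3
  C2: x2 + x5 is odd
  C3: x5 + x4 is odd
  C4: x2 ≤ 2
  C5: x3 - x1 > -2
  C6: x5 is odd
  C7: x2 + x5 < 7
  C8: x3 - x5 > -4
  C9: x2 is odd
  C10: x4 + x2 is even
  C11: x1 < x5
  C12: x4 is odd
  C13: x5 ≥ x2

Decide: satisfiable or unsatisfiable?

Constraint 9 makes x2 odd and constraint 6 makes x5 odd, so x2 + x5 must be even. Constraint 2 says x2 + x5 is odd — contradiction.

Unsatisfiable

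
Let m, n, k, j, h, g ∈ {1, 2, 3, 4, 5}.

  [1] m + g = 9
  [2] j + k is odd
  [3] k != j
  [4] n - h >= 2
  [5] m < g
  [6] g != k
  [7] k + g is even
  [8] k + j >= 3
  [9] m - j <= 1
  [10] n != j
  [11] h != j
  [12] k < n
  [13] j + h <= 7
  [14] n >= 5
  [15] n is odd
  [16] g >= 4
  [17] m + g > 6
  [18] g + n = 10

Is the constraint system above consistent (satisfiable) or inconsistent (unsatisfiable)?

Take m = 4, n = 5, k = 1, j = 4, h = 1, g = 5. Then constraint 1: m + g = 9; constraint 4: n - h = 4, and every other listed constraint is also met.

Satisfiable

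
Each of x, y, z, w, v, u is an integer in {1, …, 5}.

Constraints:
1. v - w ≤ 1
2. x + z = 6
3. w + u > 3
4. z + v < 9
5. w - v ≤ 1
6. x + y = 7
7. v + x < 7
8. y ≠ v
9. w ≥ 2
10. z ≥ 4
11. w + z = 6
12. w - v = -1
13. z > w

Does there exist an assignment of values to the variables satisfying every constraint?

Setting (x, y, z, w, v, u) = (2, 5, 4, 2, 3, 3) satisfies everything: constraint 1: v - w = 1; constraint 2: x + z = 6; constraint 3: w + u = 5, and the others follow.

Satisfiable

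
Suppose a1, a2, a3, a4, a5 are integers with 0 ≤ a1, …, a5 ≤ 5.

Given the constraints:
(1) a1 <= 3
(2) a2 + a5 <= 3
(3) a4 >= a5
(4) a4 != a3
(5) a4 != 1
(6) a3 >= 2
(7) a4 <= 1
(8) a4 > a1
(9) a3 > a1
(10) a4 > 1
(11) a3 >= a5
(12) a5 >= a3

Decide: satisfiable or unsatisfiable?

Unsatisfiable

From constraints 6 and 12: a5 ≥ a3 and a3 ≥ 2, so a5 ≥ 2. From constraints 3 and 7: a5 ≤ a4 and a4 ≤ 1, so a5 ≤ 1. But 1 < 2, so no value of a5 works.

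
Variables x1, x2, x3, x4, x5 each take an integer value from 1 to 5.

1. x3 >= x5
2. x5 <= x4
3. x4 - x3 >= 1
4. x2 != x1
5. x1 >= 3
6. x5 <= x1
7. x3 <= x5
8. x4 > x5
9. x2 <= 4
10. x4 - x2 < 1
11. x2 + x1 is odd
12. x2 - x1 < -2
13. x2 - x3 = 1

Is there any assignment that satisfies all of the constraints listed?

Satisfiable

One satisfying assignment is x1 = 5, x2 = 2, x3 = 1, x4 = 2, x5 = 1.
For the less obvious constraints — constraint 3: x4 - x3 = 1; constraint 10: x4 - x2 = 0 — and the others hold by inspection.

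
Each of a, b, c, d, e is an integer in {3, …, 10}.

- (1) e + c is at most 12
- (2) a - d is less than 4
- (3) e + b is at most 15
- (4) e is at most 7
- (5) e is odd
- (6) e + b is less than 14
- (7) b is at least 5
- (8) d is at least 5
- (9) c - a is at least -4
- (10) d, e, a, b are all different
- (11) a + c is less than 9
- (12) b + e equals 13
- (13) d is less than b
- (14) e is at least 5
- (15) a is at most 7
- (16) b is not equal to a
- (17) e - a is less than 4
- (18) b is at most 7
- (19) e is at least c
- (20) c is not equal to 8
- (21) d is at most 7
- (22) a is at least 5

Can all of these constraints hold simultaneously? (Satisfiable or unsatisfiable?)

Unsatisfiable

Constraints 4, 7, 8, 14, 15, 18, 21, and 22 confine each of d, e, a, b to the 3 values {5, …, 7}.
Constraint 10 requires all 4 of them to be distinct, but only 3 values are available — impossible by the pigeonhole principle.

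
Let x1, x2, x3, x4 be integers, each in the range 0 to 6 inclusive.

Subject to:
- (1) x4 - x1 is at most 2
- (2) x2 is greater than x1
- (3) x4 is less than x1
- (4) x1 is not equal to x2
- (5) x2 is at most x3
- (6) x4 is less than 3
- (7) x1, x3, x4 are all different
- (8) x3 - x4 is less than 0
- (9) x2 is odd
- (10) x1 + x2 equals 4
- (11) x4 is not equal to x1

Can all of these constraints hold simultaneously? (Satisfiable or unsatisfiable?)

Unsatisfiable

Constraints 2, 3, 5, and 8 give x2 ≤ x3, x3 < x4, x4 < x1, x1 < x2. Chaining: x2 ≤ x3 < x4 < x1 < x2, which forces x2 < x2 — impossible.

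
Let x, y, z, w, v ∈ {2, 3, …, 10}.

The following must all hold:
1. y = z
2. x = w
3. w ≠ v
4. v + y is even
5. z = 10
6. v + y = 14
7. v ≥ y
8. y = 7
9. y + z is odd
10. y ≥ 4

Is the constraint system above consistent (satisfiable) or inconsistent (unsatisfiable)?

Constraint 8 fixes y = 7 and constraint 5 fixes z = 10, but constraint 1 requires y = z. Since 7 ≠ 10, contradiction.

Unsatisfiable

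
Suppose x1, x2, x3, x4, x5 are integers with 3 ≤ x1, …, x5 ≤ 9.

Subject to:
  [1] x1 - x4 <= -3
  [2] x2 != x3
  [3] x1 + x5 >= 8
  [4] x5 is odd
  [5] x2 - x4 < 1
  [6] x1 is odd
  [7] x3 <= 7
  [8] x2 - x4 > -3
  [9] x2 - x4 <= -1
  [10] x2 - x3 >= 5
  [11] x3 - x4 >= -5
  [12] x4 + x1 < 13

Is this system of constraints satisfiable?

Unsatisfiable

Constraints 9, 10, and 11 give x3 − x4 ≥ -5, x4 − x2 ≥ 1, x2 − x3 ≥ 5.
Adding all 3 inequalities: the left sides telescope to 0, and the right sides sum to (-5) + 1 + 5 = 1. So 0 ≥ 1, which is false.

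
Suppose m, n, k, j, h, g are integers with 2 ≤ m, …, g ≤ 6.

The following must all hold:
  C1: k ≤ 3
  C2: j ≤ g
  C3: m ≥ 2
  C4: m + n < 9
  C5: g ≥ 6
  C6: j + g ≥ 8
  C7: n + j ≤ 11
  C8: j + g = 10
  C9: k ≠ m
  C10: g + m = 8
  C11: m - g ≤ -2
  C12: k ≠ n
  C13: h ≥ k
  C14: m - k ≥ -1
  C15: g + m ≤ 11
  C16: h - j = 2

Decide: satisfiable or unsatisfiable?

Satisfiable

Try m = 2, n = 5, k = 3, j = 4, h = 6, g = 6.
Check constraint 4: m + n = 7; constraint 6: j + g = 10; constraint 7: n + j = 9. The remaining constraints are straightforward to verify.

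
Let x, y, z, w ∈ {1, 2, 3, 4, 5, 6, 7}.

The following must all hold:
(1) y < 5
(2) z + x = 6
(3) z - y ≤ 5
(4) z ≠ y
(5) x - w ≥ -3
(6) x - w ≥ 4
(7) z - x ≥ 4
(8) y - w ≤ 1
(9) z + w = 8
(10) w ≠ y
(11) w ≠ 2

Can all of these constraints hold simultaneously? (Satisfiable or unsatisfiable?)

Constraints 3, 6, 7, and 8 give y − z ≥ -5, z − x ≥ 4, x − w ≥ 4, w − y ≥ -1.
Adding all 4 inequalities: the left sides telescope to 0, and the right sides sum to (-5) + 4 + 4 + (-1) = 2. So 0 ≥ 2, which is false.

Unsatisfiable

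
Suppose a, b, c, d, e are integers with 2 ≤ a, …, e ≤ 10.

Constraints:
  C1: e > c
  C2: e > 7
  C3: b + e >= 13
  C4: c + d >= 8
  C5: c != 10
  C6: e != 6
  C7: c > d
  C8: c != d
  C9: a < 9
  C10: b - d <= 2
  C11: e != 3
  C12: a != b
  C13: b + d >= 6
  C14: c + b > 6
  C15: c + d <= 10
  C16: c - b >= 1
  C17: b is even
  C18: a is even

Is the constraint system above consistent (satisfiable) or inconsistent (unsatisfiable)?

The assignment a = 2, b = 4, c = 5, d = 4, e = 10 works:
  constraint 3 holds since b + e = 14.
  constraint 4 holds since c + d = 9.
The rest check out directly.

Satisfiable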